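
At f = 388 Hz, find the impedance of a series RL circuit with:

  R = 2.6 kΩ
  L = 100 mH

Step 1 — Angular frequency: ω = 2π·f = 2π·388 = 2438 rad/s.
Step 2 — Component impedances:
  R: Z = R = 2600 Ω
  L: Z = jωL = j·2438·0.1 = 0 + j243.8 Ω
Step 3 — Series combination: Z_total = R + L = 2600 + j243.8 Ω = 2611∠5.4° Ω.

Z = 2600 + j243.8 Ω = 2611∠5.4° Ω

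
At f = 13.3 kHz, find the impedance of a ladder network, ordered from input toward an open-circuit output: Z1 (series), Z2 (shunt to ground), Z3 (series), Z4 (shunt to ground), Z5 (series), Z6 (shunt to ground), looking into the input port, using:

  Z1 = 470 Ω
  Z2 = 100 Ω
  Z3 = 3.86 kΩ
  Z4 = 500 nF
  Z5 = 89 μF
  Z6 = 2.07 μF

Step 1 — Angular frequency: ω = 2π·f = 2π·1.33e+04 = 8.357e+04 rad/s.
Step 2 — Component impedances:
  Z1: Z = R = 470 Ω
  Z2: Z = R = 100 Ω
  Z3: Z = R = 3860 Ω
  Z4: Z = 1/(jωC) = -j/(ω·C) = 0 - j23.93 Ω
  Z5: Z = 1/(jωC) = -j/(ω·C) = 0 - j0.1345 Ω
  Z6: Z = 1/(jωC) = -j/(ω·C) = 0 - j5.781 Ω
Step 3 — Ladder network (open output): work backward from the far end, alternating series and parallel combinations. Z_in = 567.5 - j0.003025 Ω = 567.5∠-0.0° Ω.

Z = 567.5 - j0.003025 Ω = 567.5∠-0.0° Ω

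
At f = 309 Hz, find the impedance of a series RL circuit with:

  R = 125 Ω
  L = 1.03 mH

Step 1 — Angular frequency: ω = 2π·f = 2π·309 = 1942 rad/s.
Step 2 — Component impedances:
  R: Z = R = 125 Ω
  L: Z = jωL = j·1942·0.00103 = 0 + j2 Ω
Step 3 — Series combination: Z_total = R + L = 125 + j2 Ω = 125∠0.9° Ω.

Z = 125 + j2 Ω = 125∠0.9° Ω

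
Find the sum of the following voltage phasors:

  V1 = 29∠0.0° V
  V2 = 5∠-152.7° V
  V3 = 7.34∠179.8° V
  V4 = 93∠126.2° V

Step 1 — Convert each phasor to rectangular form:
  V1 = 29·(cos(0.0°) + j·sin(0.0°)) = 29 V
  V2 = 5·(cos(-152.7°) + j·sin(-152.7°)) = -4.443 - j2.293 V
  V3 = 7.34·(cos(179.8°) + j·sin(179.8°)) = -7.34 + j0.02562 V
  V4 = 93·(cos(126.2°) + j·sin(126.2°)) = -54.93 + j75.05 V
Step 2 — Sum components: V_total = -37.71 + j72.78 V.
Step 3 — Convert to polar: |V_total| = 81.97 V, ∠V_total = 117.4°.

V_total = 81.97∠117.4° V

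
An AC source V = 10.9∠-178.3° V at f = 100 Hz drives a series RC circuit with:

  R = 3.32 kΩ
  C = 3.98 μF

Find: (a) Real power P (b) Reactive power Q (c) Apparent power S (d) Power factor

Step 1 — Angular frequency: ω = 2π·f = 2π·100 = 628.3 rad/s.
Step 2 — Component impedances:
  R: Z = R = 3320 Ω
  C: Z = 1/(jωC) = -j/(ω·C) = 0 - j399.9 Ω
Step 3 — Series combination: Z_total = R + C = 3320 - j399.9 Ω = 3344∠-6.9° Ω.
Step 4 — Source phasor: V = 10.9∠-178.3° V = -10.9 - j0.3234 V.
Step 5 — Current: I = V / Z = -0.003223 - j0.0004856 A = 0.00326∠-171.4° A.
Step 6 — Complex power: S = V·I* = 0.03527 - j0.004249 VA.
Step 7 — Real power: P = Re(S) = 0.03527 W.
Step 8 — Reactive power: Q = Im(S) = -0.004249 VAR.
Step 9 — Apparent power: |S| = 0.03553 VA.
Step 10 — Power factor: PF = P/|S| = 0.9928 (leading).

(a) P = 0.03527 W  (b) Q = -0.004249 VAR  (c) S = 0.03553 VA  (d) PF = 0.9928 (leading)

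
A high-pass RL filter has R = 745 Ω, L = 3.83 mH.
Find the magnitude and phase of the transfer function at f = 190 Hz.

Step 1 — Angular frequency: ω = 2π·190 = 1194 rad/s.
Step 2 — Transfer function: H(jω) = jωL/(R + jωL).
Step 3 — Numerator jωL = j·4.572; denominator R + jωL = 745 + j4.572.
Step 4 — H = 3.766e-05 + j0.006137.
Step 5 — Magnitude: |H| = 0.006137 (-44.2 dB); phase: φ = 89.6°.

|H| = 0.006137 (-44.2 dB), φ = 89.6°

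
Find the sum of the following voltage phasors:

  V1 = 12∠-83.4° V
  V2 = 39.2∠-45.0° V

Step 1 — Convert each phasor to rectangular form:
  V1 = 12·(cos(-83.4°) + j·sin(-83.4°)) = 1.379 - j11.92 V
  V2 = 39.2·(cos(-45.0°) + j·sin(-45.0°)) = 27.72 - j27.72 V
Step 2 — Sum components: V_total = 29.1 - j39.64 V.
Step 3 — Convert to polar: |V_total| = 49.17 V, ∠V_total = -53.7°.

V_total = 49.17∠-53.7° V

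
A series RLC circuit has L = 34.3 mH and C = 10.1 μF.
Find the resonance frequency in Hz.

Step 1 — Resonance condition Im(Z)=0 gives ω₀ = 1/√(LC).
Step 2 — ω₀ = 1/√(0.0343·1.01e-05) = 1699 rad/s.
Step 3 — f₀ = ω₀/(2π) = 270.4 Hz.

f₀ = 270.4 Hz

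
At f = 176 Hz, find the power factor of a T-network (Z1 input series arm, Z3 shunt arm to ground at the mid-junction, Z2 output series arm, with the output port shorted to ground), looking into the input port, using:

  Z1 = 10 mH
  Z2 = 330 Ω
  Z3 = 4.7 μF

Step 1 — Angular frequency: ω = 2π·f = 2π·176 = 1106 rad/s.
Step 2 — Component impedances:
  Z1: Z = jωL = j·1106·0.01 = 0 + j11.06 Ω
  Z2: Z = R = 330 Ω
  Z3: Z = 1/(jωC) = -j/(ω·C) = 0 - j192.4 Ω
Step 3 — With the output port shorted to ground, the output series arm Z2 runs from the junction to ground; the shunt arm Z3 also runs from the junction to ground. They appear in parallel: Z3 || Z2 = 83.72 - j143.6 Ω.
Step 4 — Series with input arm Z1: Z_in = Z1 + (Z3 || Z2) = 83.72 - j132.5 Ω = 156.8∠-57.7° Ω.
Step 5 — Power factor: PF = cos(φ) = Re(Z)/|Z| = 83.719/156.76 = 0.5341.
Step 6 — Type: Im(Z) = -132.5 ⇒ leading (phase φ = -57.7°).

PF = 0.5341 (leading, φ = -57.7°)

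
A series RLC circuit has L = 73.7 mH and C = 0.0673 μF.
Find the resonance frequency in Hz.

Step 1 — Resonance condition Im(Z)=0 gives ω₀ = 1/√(LC).
Step 2 — ω₀ = 1/√(0.0737·6.73e-08) = 1.42e+04 rad/s.
Step 3 — f₀ = ω₀/(2π) = 2260 Hz.

f₀ = 2260 Hz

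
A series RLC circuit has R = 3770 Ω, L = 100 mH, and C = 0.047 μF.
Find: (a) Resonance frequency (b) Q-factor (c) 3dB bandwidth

Step 1 — Resonance: ω₀ = 1/√(LC) = 1/√(0.1·4.7e-08) = 1.459e+04 rad/s.
Step 2 — f₀ = ω₀/(2π) = 2322 Hz.
Step 3 — Series Q: Q = ω₀L/R = 1.459e+04·0.1/3770 = 0.3869.
Step 4 — Bandwidth: Δω = ω₀/Q = 3.77e+04 rad/s; BW = Δω/(2π) = 6000 Hz.

(a) f₀ = 2322 Hz  (b) Q = 0.3869  (c) BW = 6000 Hz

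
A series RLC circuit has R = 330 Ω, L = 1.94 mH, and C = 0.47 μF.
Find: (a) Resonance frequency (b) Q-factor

Step 1 — Resonance condition Im(Z)=0 gives ω₀ = 1/√(LC).
Step 2 — ω₀ = 1/√(0.00194·4.7e-07) = 3.312e+04 rad/s.
Step 3 — f₀ = ω₀/(2π) = 5271 Hz.
Step 4 — Series Q: Q = ω₀L/R = 3.312e+04·0.00194/330 = 0.1947.

(a) f₀ = 5271 Hz  (b) Q = 0.1947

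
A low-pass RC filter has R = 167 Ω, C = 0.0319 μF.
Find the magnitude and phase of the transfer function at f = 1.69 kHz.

Step 1 — Angular frequency: ω = 2π·1690 = 1.062e+04 rad/s.
Step 2 — Transfer function: H(jω) = 1/(1 + jωRC).
Step 3 — Denominator: 1 + jωRC = 1 + j·1.062e+04·167·3.19e-08 = 1 + j0.05657.
Step 4 — H = 0.9968 - j0.05639.
Step 5 — Magnitude: |H| = 0.9984 (-0.0 dB); phase: φ = -3.2°.

|H| = 0.9984 (-0.0 dB), φ = -3.2°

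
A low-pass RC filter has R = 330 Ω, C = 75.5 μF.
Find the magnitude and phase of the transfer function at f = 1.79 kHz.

Step 1 — Angular frequency: ω = 2π·1790 = 1.125e+04 rad/s.
Step 2 — Transfer function: H(jω) = 1/(1 + jωRC).
Step 3 — Denominator: 1 + jωRC = 1 + j·1.125e+04·330·7.55e-05 = 1 + j280.2.
Step 4 — H = 1.274e-05 - j0.003569.
Step 5 — Magnitude: |H| = 0.003569 (-48.9 dB); phase: φ = -89.8°.

|H| = 0.003569 (-48.9 dB), φ = -89.8°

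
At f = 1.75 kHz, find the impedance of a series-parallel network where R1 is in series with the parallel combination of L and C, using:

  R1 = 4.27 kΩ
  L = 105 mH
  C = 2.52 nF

Step 1 — Angular frequency: ω = 2π·f = 2π·1750 = 1.1e+04 rad/s.
Step 2 — Component impedances:
  R1: Z = R = 4270 Ω
  L: Z = jωL = j·1.1e+04·0.105 = 0 + j1155 Ω
  C: Z = 1/(jωC) = -j/(ω·C) = 0 - j3.609e+04 Ω
Step 3 — Parallel branch: L || C = 1/(1/L + 1/C) = 0 + j1193 Ω.
Step 4 — Series with R1: Z_total = R1 + (L || C) = 4270 + j1193 Ω = 4433∠15.6° Ω.

Z = 4270 + j1193 Ω = 4433∠15.6° Ω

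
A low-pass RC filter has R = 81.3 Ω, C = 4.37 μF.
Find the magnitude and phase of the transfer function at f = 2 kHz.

Step 1 — Angular frequency: ω = 2π·2000 = 1.257e+04 rad/s.
Step 2 — Transfer function: H(jω) = 1/(1 + jωRC).
Step 3 — Denominator: 1 + jωRC = 1 + j·1.257e+04·81.3·4.37e-06 = 1 + j4.465.
Step 4 — H = 0.04777 - j0.2133.
Step 5 — Magnitude: |H| = 0.2186 (-13.2 dB); phase: φ = -77.4°.

|H| = 0.2186 (-13.2 dB), φ = -77.4°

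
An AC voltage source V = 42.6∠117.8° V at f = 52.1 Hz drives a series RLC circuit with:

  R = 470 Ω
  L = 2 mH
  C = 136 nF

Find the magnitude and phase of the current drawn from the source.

Step 1 — Angular frequency: ω = 2π·f = 2π·52.1 = 327.4 rad/s.
Step 2 — Component impedances:
  R: Z = R = 470 Ω
  L: Z = jωL = j·327.4·0.002 = 0 + j0.6547 Ω
  C: Z = 1/(jωC) = -j/(ω·C) = 0 - j2.246e+04 Ω
Step 3 — Series combination: Z_total = R + L + C = 470 - j2.246e+04 Ω = 2.247e+04∠-88.8° Ω.
Step 4 — Source phasor: V = 42.6∠117.8° V = -19.87 + j37.68 V.
Step 5 — Ohm's law: I = V / Z_total = (-19.87 + j37.68) / (470 - j2.246e+04) = -0.001695 - j0.0008491 A.
Step 6 — Convert to polar: |I| = 0.001896 A, ∠I = -153.4°.

I = 0.001896∠-153.4° A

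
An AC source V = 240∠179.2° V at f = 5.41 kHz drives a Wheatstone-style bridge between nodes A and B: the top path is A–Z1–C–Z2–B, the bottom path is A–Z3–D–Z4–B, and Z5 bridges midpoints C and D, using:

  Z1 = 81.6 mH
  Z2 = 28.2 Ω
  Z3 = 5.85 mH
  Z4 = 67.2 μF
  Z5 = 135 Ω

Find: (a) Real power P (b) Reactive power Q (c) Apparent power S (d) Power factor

Step 1 — Angular frequency: ω = 2π·f = 2π·5410 = 3.399e+04 rad/s.
Step 2 — Component impedances:
  Z1: Z = jωL = j·3.399e+04·0.0816 = 0 + j2774 Ω
  Z2: Z = R = 28.2 Ω
  Z3: Z = jωL = j·3.399e+04·0.00585 = 0 + j198.9 Ω
  Z4: Z = 1/(jωC) = -j/(ω·C) = 0 - j0.4378 Ω
  Z5: Z = R = 135 Ω
Step 3 — Bridge requires nodal analysis (the Z5 bridge couples midpoints C and D, so the two paths cannot be reduced to a simple series/parallel combination). Setting node B to ground and injecting 1 A at node A, the 3-node admittance system at A, C, D solves to V_A = Z_AB = 0.1051 + j185.2 Ω = 185.2∠90.0° Ω.
Step 4 — Source phasor: V = 240∠179.2° V = -240 + j3.351 V.
Step 5 — Current: I = V / Z = 0.01736 + j1.296 A = 1.296∠89.2° A.
Step 6 — Complex power: S = V·I* = 0.1765 + j311.1 VA.
Step 7 — Real power: P = Re(S) = 0.1765 W.
Step 8 — Reactive power: Q = Im(S) = 311.1 VAR.
Step 9 — Apparent power: |S| = 311.1 VA.
Step 10 — Power factor: PF = P/|S| = 0.0005675 (lagging).

(a) P = 0.1765 W  (b) Q = 311.1 VAR  (c) S = 311.1 VA  (d) PF = 0.0005675 (lagging)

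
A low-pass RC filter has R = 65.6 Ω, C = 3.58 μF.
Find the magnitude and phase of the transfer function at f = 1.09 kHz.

Step 1 — Angular frequency: ω = 2π·1090 = 6849 rad/s.
Step 2 — Transfer function: H(jω) = 1/(1 + jωRC).
Step 3 — Denominator: 1 + jωRC = 1 + j·6849·65.6·3.58e-06 = 1 + j1.608.
Step 4 — H = 0.2788 - j0.4484.
Step 5 — Magnitude: |H| = 0.528 (-5.5 dB); phase: φ = -58.1°.

|H| = 0.528 (-5.5 dB), φ = -58.1°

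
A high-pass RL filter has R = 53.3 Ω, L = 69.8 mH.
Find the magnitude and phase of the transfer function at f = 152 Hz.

Step 1 — Angular frequency: ω = 2π·152 = 955 rad/s.
Step 2 — Transfer function: H(jω) = jωL/(R + jωL).
Step 3 — Numerator jωL = j·66.66; denominator R + jωL = 53.3 + j66.66.
Step 4 — H = 0.61 + j0.4877.
Step 5 — Magnitude: |H| = 0.781 (-2.1 dB); phase: φ = 38.6°.

|H| = 0.781 (-2.1 dB), φ = 38.6°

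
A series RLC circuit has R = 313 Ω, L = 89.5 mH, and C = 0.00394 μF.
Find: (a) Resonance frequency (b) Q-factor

Step 1 — Resonance condition Im(Z)=0 gives ω₀ = 1/√(LC).
Step 2 — ω₀ = 1/√(0.0895·3.94e-09) = 5.325e+04 rad/s.
Step 3 — f₀ = ω₀/(2π) = 8475 Hz.
Step 4 — Series Q: Q = ω₀L/R = 5.325e+04·0.0895/313 = 15.23.

(a) f₀ = 8475 Hz  (b) Q = 15.23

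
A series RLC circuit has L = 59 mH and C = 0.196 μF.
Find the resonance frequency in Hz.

Step 1 — Resonance condition Im(Z)=0 gives ω₀ = 1/√(LC).
Step 2 — ω₀ = 1/√(0.059·1.96e-07) = 9299 rad/s.
Step 3 — f₀ = ω₀/(2π) = 1480 Hz.

f₀ = 1480 Hz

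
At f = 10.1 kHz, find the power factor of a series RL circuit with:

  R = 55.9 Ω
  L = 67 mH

Step 1 — Angular frequency: ω = 2π·f = 2π·1.01e+04 = 6.346e+04 rad/s.
Step 2 — Component impedances:
  R: Z = R = 55.9 Ω
  L: Z = jωL = j·6.346e+04·0.067 = 0 + j4252 Ω
Step 3 — Series combination: Z_total = R + L = 55.9 + j4252 Ω = 4252∠89.2° Ω.
Step 4 — Power factor: PF = cos(φ) = Re(Z)/|Z| = 55.9/4252 = 0.01315.
Step 5 — Type: Im(Z) = 4252 ⇒ lagging (phase φ = 89.2°).

PF = 0.01315 (lagging, φ = 89.2°)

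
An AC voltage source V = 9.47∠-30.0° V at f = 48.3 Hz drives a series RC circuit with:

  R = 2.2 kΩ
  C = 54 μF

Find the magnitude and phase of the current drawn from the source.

Step 1 — Angular frequency: ω = 2π·f = 2π·48.3 = 303.5 rad/s.
Step 2 — Component impedances:
  R: Z = R = 2200 Ω
  C: Z = 1/(jωC) = -j/(ω·C) = 0 - j61.02 Ω
Step 3 — Series combination: Z_total = R + C = 2200 - j61.02 Ω = 2201∠-1.6° Ω.
Step 4 — Source phasor: V = 9.47∠-30.0° V = 8.201 - j4.735 V.
Step 5 — Ohm's law: I = V / Z_total = (8.201 - j4.735) / (2200 - j61.02) = 0.003785 - j0.002047 A.
Step 6 — Convert to polar: |I| = 0.004303 A, ∠I = -28.4°.

I = 0.004303∠-28.4° A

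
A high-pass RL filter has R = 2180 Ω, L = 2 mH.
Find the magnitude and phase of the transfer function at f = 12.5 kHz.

Step 1 — Angular frequency: ω = 2π·1.25e+04 = 7.854e+04 rad/s.
Step 2 — Transfer function: H(jω) = jωL/(R + jωL).
Step 3 — Numerator jωL = j·157.1; denominator R + jωL = 2180 + j157.1.
Step 4 — H = 0.005165 + j0.07168.
Step 5 — Magnitude: |H| = 0.07187 (-22.9 dB); phase: φ = 85.9°.

|H| = 0.07187 (-22.9 dB), φ = 85.9°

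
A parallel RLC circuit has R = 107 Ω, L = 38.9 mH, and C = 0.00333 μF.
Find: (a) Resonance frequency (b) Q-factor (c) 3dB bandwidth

Step 1 — Resonance: ω₀ = 1/√(LC) = 1/√(0.0389·3.33e-09) = 8.786e+04 rad/s.
Step 2 — f₀ = ω₀/(2π) = 1.398e+04 Hz.
Step 3 — Parallel Q: Q = R/(ω₀L) = 107/(8.786e+04·0.0389) = 0.03131.
Step 4 — Bandwidth: Δω = ω₀/Q = 2.807e+06 rad/s; BW = Δω/(2π) = 4.467e+05 Hz.

(a) f₀ = 1.398e+04 Hz  (b) Q = 0.03131  (c) BW = 4.467e+05 Hz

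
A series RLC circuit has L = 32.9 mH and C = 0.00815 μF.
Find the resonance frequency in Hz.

Step 1 — Resonance condition Im(Z)=0 gives ω₀ = 1/√(LC).
Step 2 — ω₀ = 1/√(0.0329·8.15e-09) = 6.107e+04 rad/s.
Step 3 — f₀ = ω₀/(2π) = 9719 Hz.

f₀ = 9719 Hz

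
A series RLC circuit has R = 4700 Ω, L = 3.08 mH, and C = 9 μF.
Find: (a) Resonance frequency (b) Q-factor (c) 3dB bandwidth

Step 1 — Resonance: ω₀ = 1/√(LC) = 1/√(0.00308·9e-06) = 6006 rad/s.
Step 2 — f₀ = ω₀/(2π) = 955.9 Hz.
Step 3 — Series Q: Q = ω₀L/R = 6006·0.00308/4700 = 0.003936.
Step 4 — Bandwidth: Δω = ω₀/Q = 1.526e+06 rad/s; BW = Δω/(2π) = 2.429e+05 Hz.

(a) f₀ = 955.9 Hz  (b) Q = 0.003936  (c) BW = 2.429e+05 Hz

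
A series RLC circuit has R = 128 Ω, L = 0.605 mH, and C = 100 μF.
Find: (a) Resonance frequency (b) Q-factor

Step 1 — Resonance condition Im(Z)=0 gives ω₀ = 1/√(LC).
Step 2 — ω₀ = 1/√(0.000605·0.0001) = 4066 rad/s.
Step 3 — f₀ = ω₀/(2π) = 647.1 Hz.
Step 4 — Series Q: Q = ω₀L/R = 4066·0.000605/128 = 0.01922.

(a) f₀ = 647.1 Hz  (b) Q = 0.01922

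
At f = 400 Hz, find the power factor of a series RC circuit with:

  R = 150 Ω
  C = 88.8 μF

Step 1 — Angular frequency: ω = 2π·f = 2π·400 = 2513 rad/s.
Step 2 — Component impedances:
  R: Z = R = 150 Ω
  C: Z = 1/(jωC) = -j/(ω·C) = 0 - j4.481 Ω
Step 3 — Series combination: Z_total = R + C = 150 - j4.481 Ω = 150.1∠-1.7° Ω.
Step 4 — Power factor: PF = cos(φ) = Re(Z)/|Z| = 150/150.067 = 0.9996.
Step 5 — Type: Im(Z) = -4.481 ⇒ leading (phase φ = -1.7°).

PF = 0.9996 (leading, φ = -1.7°)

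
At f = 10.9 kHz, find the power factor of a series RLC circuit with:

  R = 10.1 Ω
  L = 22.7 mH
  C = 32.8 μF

Step 1 — Angular frequency: ω = 2π·f = 2π·1.09e+04 = 6.849e+04 rad/s.
Step 2 — Component impedances:
  R: Z = R = 10.1 Ω
  L: Z = jωL = j·6.849e+04·0.0227 = 0 + j1555 Ω
  C: Z = 1/(jωC) = -j/(ω·C) = 0 - j0.4452 Ω
Step 3 — Series combination: Z_total = R + L + C = 10.1 + j1554 Ω = 1554∠89.6° Ω.
Step 4 — Power factor: PF = cos(φ) = Re(Z)/|Z| = 10.1/1554.24 = 0.006498.
Step 5 — Type: Im(Z) = 1554 ⇒ lagging (phase φ = 89.6°).

PF = 0.006498 (lagging, φ = 89.6°)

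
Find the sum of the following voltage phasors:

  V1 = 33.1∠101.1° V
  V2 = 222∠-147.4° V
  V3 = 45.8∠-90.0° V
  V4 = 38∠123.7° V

Step 1 — Convert each phasor to rectangular form:
  V1 = 33.1·(cos(101.1°) + j·sin(101.1°)) = -6.372 + j32.48 V
  V2 = 222·(cos(-147.4°) + j·sin(-147.4°)) = -187 - j119.6 V
  V3 = 45.8·(cos(-90.0°) + j·sin(-90.0°)) = 0 - j45.8 V
  V4 = 38·(cos(123.7°) + j·sin(123.7°)) = -21.08 + j31.61 V
Step 2 — Sum components: V_total = -214.5 - j101.3 V.
Step 3 — Convert to polar: |V_total| = 237.2 V, ∠V_total = -154.7°.

V_total = 237.2∠-154.7° V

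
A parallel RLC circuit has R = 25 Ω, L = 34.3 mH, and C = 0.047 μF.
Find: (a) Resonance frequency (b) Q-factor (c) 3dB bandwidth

Step 1 — Resonance: ω₀ = 1/√(LC) = 1/√(0.0343·4.7e-08) = 2.491e+04 rad/s.
Step 2 — f₀ = ω₀/(2π) = 3964 Hz.
Step 3 — Parallel Q: Q = R/(ω₀L) = 25/(2.491e+04·0.0343) = 0.02926.
Step 4 — Bandwidth: Δω = ω₀/Q = 8.511e+05 rad/s; BW = Δω/(2π) = 1.355e+05 Hz.

(a) f₀ = 3964 Hz  (b) Q = 0.02926  (c) BW = 1.355e+05 Hz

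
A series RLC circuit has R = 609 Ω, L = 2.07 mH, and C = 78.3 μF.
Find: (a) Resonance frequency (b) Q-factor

Step 1 — Resonance condition Im(Z)=0 gives ω₀ = 1/√(LC).
Step 2 — ω₀ = 1/√(0.00207·7.83e-05) = 2484 rad/s.
Step 3 — f₀ = ω₀/(2π) = 395.3 Hz.
Step 4 — Series Q: Q = ω₀L/R = 2484·0.00207/609 = 0.008443.

(a) f₀ = 395.3 Hz  (b) Q = 0.008443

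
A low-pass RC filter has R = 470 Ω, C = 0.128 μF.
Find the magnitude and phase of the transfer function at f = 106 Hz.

Step 1 — Angular frequency: ω = 2π·106 = 666 rad/s.
Step 2 — Transfer function: H(jω) = 1/(1 + jωRC).
Step 3 — Denominator: 1 + jωRC = 1 + j·666·470·1.28e-07 = 1 + j0.04007.
Step 4 — H = 0.9984 - j0.04.
Step 5 — Magnitude: |H| = 0.9992 (-0.0 dB); phase: φ = -2.3°.

|H| = 0.9992 (-0.0 dB), φ = -2.3°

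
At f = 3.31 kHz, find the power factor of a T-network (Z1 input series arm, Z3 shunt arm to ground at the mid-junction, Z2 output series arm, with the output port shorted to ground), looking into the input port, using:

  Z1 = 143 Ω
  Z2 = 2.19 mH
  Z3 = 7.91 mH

Step 1 — Angular frequency: ω = 2π·f = 2π·3310 = 2.08e+04 rad/s.
Step 2 — Component impedances:
  Z1: Z = R = 143 Ω
  Z2: Z = jωL = j·2.08e+04·0.00219 = 0 + j45.55 Ω
  Z3: Z = jωL = j·2.08e+04·0.00791 = 0 + j164.5 Ω
Step 3 — With the output port shorted to ground, the output series arm Z2 runs from the junction to ground; the shunt arm Z3 also runs from the junction to ground. They appear in parallel: Z3 || Z2 = 0 + j35.67 Ω.
Step 4 — Series with input arm Z1: Z_in = Z1 + (Z3 || Z2) = 143 + j35.67 Ω = 147.4∠14.0° Ω.
Step 5 — Power factor: PF = cos(φ) = Re(Z)/|Z| = 143/147.38 = 0.9703.
Step 6 — Type: Im(Z) = 35.67 ⇒ lagging (phase φ = 14.0°).

PF = 0.9703 (lagging, φ = 14.0°)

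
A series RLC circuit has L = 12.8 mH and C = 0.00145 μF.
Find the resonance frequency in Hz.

Step 1 — Resonance condition Im(Z)=0 gives ω₀ = 1/√(LC).
Step 2 — ω₀ = 1/√(0.0128·1.45e-09) = 2.321e+05 rad/s.
Step 3 — f₀ = ω₀/(2π) = 3.694e+04 Hz.

f₀ = 3.694e+04 Hz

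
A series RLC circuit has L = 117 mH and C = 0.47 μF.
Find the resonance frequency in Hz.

Step 1 — Resonance condition Im(Z)=0 gives ω₀ = 1/√(LC).
Step 2 — ω₀ = 1/√(0.117·4.7e-07) = 4264 rad/s.
Step 3 — f₀ = ω₀/(2π) = 678.7 Hz.

f₀ = 678.7 Hz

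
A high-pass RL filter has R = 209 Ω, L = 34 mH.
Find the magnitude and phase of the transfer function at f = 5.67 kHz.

Step 1 — Angular frequency: ω = 2π·5670 = 3.563e+04 rad/s.
Step 2 — Transfer function: H(jω) = jωL/(R + jωL).
Step 3 — Numerator jωL = j·1211; denominator R + jωL = 209 + j1211.
Step 4 — H = 0.9711 + j0.1676.
Step 5 — Magnitude: |H| = 0.9854 (-0.1 dB); phase: φ = 9.8°.

|H| = 0.9854 (-0.1 dB), φ = 9.8°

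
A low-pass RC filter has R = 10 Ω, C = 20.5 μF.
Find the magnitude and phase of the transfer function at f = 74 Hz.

Step 1 — Angular frequency: ω = 2π·74 = 465 rad/s.
Step 2 — Transfer function: H(jω) = 1/(1 + jωRC).
Step 3 — Denominator: 1 + jωRC = 1 + j·465·10·2.05e-05 = 1 + j0.09532.
Step 4 — H = 0.991 - j0.09446.
Step 5 — Magnitude: |H| = 0.9955 (-0.0 dB); phase: φ = -5.4°.

|H| = 0.9955 (-0.0 dB), φ = -5.4°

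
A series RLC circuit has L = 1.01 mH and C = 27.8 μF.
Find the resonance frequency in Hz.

Step 1 — Resonance condition Im(Z)=0 gives ω₀ = 1/√(LC).
Step 2 — ω₀ = 1/√(0.00101·2.78e-05) = 5968 rad/s.
Step 3 — f₀ = ω₀/(2π) = 949.8 Hz.

f₀ = 949.8 Hz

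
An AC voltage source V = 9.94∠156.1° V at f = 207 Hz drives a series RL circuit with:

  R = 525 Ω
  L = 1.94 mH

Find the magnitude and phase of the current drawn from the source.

Step 1 — Angular frequency: ω = 2π·f = 2π·207 = 1301 rad/s.
Step 2 — Component impedances:
  R: Z = R = 525 Ω
  L: Z = jωL = j·1301·0.00194 = 0 + j2.523 Ω
Step 3 — Series combination: Z_total = R + L = 525 + j2.523 Ω = 525∠0.3° Ω.
Step 4 — Source phasor: V = 9.94∠156.1° V = -9.088 + j4.027 V.
Step 5 — Ohm's law: I = V / Z_total = (-9.088 + j4.027) / (525 + j2.523) = -0.01727 + j0.007754 A.
Step 6 — Convert to polar: |I| = 0.01893 A, ∠I = 155.8°.

I = 0.01893∠155.8° A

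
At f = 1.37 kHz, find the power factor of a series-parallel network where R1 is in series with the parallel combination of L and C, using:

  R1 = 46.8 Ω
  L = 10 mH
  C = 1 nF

Step 1 — Angular frequency: ω = 2π·f = 2π·1370 = 8608 rad/s.
Step 2 — Component impedances:
  R1: Z = R = 46.8 Ω
  L: Z = jωL = j·8608·0.01 = 0 + j86.08 Ω
  C: Z = 1/(jωC) = -j/(ω·C) = 0 - j1.162e+05 Ω
Step 3 — Parallel branch: L || C = 1/(1/L + 1/C) = 0 + j86.14 Ω.
Step 4 — Series with R1: Z_total = R1 + (L || C) = 46.8 + j86.14 Ω = 98.04∠61.5° Ω.
Step 5 — Power factor: PF = cos(φ) = Re(Z)/|Z| = 46.8/98.04 = 0.4774.
Step 6 — Type: Im(Z) = 86.14 ⇒ lagging (phase φ = 61.5°).

PF = 0.4774 (lagging, φ = 61.5°)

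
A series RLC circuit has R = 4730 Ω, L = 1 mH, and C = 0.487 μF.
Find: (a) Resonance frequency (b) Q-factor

Step 1 — Resonance condition Im(Z)=0 gives ω₀ = 1/√(LC).
Step 2 — ω₀ = 1/√(0.001·4.87e-07) = 4.531e+04 rad/s.
Step 3 — f₀ = ω₀/(2π) = 7212 Hz.
Step 4 — Series Q: Q = ω₀L/R = 4.531e+04·0.001/4730 = 0.00958.

(a) f₀ = 7212 Hz  (b) Q = 0.00958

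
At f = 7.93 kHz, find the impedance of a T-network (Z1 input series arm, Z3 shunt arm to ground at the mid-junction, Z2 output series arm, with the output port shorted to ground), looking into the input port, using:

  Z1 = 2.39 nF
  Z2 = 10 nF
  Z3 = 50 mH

Step 1 — Angular frequency: ω = 2π·f = 2π·7930 = 4.983e+04 rad/s.
Step 2 — Component impedances:
  Z1: Z = 1/(jωC) = -j/(ω·C) = 0 - j8397 Ω
  Z2: Z = 1/(jωC) = -j/(ω·C) = 0 - j2007 Ω
  Z3: Z = jωL = j·4.983e+04·0.05 = 0 + j2491 Ω
Step 3 — With the output port shorted to ground, the output series arm Z2 runs from the junction to ground; the shunt arm Z3 also runs from the junction to ground. They appear in parallel: Z3 || Z2 = 0 - j1.032e+04 Ω.
Step 4 — Series with input arm Z1: Z_in = Z1 + (Z3 || Z2) = 0 - j1.872e+04 Ω = 1.872e+04∠-90.0° Ω.

Z = 0 - j1.872e+04 Ω = 1.872e+04∠-90.0° Ω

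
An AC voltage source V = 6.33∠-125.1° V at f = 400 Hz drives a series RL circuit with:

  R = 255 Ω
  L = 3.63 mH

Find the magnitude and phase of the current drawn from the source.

Step 1 — Angular frequency: ω = 2π·f = 2π·400 = 2513 rad/s.
Step 2 — Component impedances:
  R: Z = R = 255 Ω
  L: Z = jωL = j·2513·0.00363 = 0 + j9.123 Ω
Step 3 — Series combination: Z_total = R + L = 255 + j9.123 Ω = 255.2∠2.0° Ω.
Step 4 — Source phasor: V = 6.33∠-125.1° V = -3.64 - j5.179 V.
Step 5 — Ohm's law: I = V / Z_total = (-3.64 - j5.179) / (255 + j9.123) = -0.01498 - j0.01977 A.
Step 6 — Convert to polar: |I| = 0.02481 A, ∠I = -127.1°.

I = 0.02481∠-127.1° A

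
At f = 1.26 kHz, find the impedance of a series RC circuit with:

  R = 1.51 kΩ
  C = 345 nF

Step 1 — Angular frequency: ω = 2π·f = 2π·1260 = 7917 rad/s.
Step 2 — Component impedances:
  R: Z = R = 1510 Ω
  C: Z = 1/(jωC) = -j/(ω·C) = 0 - j366.1 Ω
Step 3 — Series combination: Z_total = R + C = 1510 - j366.1 Ω = 1554∠-13.6° Ω.

Z = 1510 - j366.1 Ω = 1554∠-13.6° Ω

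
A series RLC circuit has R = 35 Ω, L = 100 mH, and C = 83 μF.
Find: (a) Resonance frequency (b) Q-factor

Step 1 — Resonance condition Im(Z)=0 gives ω₀ = 1/√(LC).
Step 2 — ω₀ = 1/√(0.1·8.3e-05) = 347.1 rad/s.
Step 3 — f₀ = ω₀/(2π) = 55.24 Hz.
Step 4 — Series Q: Q = ω₀L/R = 347.1·0.1/35 = 0.9917.

(a) f₀ = 55.24 Hz  (b) Q = 0.9917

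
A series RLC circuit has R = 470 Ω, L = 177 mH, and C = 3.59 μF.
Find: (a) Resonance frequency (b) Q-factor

Step 1 — Resonance condition Im(Z)=0 gives ω₀ = 1/√(LC).
Step 2 — ω₀ = 1/√(0.177·3.59e-06) = 1254 rad/s.
Step 3 — f₀ = ω₀/(2π) = 199.7 Hz.
Step 4 — Series Q: Q = ω₀L/R = 1254·0.177/470 = 0.4724.

(a) f₀ = 199.7 Hz  (b) Q = 0.4724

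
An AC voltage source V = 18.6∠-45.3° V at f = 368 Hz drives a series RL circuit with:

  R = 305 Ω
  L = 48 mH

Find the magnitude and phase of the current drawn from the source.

Step 1 — Angular frequency: ω = 2π·f = 2π·368 = 2312 rad/s.
Step 2 — Component impedances:
  R: Z = R = 305 Ω
  L: Z = jωL = j·2312·0.048 = 0 + j111 Ω
Step 3 — Series combination: Z_total = R + L = 305 + j111 Ω = 324.6∠20.0° Ω.
Step 4 — Source phasor: V = 18.6∠-45.3° V = 13.08 - j13.22 V.
Step 5 — Ohm's law: I = V / Z_total = (13.08 - j13.22) / (305 + j111) = 0.02395 - j0.05206 A.
Step 6 — Convert to polar: |I| = 0.05731 A, ∠I = -65.3°.

I = 0.05731∠-65.3° A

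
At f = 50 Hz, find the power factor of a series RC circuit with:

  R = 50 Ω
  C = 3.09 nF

Step 1 — Angular frequency: ω = 2π·f = 2π·50 = 314.2 rad/s.
Step 2 — Component impedances:
  R: Z = R = 50 Ω
  C: Z = 1/(jωC) = -j/(ω·C) = 0 - j1.03e+06 Ω
Step 3 — Series combination: Z_total = R + C = 50 - j1.03e+06 Ω = 1.03e+06∠-90.0° Ω.
Step 4 — Power factor: PF = cos(φ) = Re(Z)/|Z| = 50/1.03e+06 = 4.854e-05.
Step 5 — Type: Im(Z) = -1.03e+06 ⇒ leading (phase φ = -90.0°).

PF = 4.854e-05 (leading, φ = -90.0°)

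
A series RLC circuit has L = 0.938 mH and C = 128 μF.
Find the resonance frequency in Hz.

Step 1 — Resonance condition Im(Z)=0 gives ω₀ = 1/√(LC).
Step 2 — ω₀ = 1/√(0.000938·0.000128) = 2886 rad/s.
Step 3 — f₀ = ω₀/(2π) = 459.3 Hz.

f₀ = 459.3 Hz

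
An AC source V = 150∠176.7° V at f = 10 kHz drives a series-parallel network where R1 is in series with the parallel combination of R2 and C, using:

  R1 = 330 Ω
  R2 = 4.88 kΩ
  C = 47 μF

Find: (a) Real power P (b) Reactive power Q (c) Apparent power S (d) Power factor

Step 1 — Angular frequency: ω = 2π·f = 2π·1e+04 = 6.283e+04 rad/s.
Step 2 — Component impedances:
  R1: Z = R = 330 Ω
  R2: Z = R = 4880 Ω
  C: Z = 1/(jωC) = -j/(ω·C) = 0 - j0.3386 Ω
Step 3 — Parallel branch: R2 || C = 1/(1/R2 + 1/C) = 2.35e-05 - j0.3386 Ω.
Step 4 — Series with R1: Z_total = R1 + (R2 || C) = 330 - j0.3386 Ω = 330∠-0.1° Ω.
Step 5 — Source phasor: V = 150∠176.7° V = -149.8 + j8.635 V.
Step 6 — Current: I = V / Z = -0.4538 + j0.0257 A = 0.4545∠176.8° A.
Step 7 — Complex power: S = V·I* = 68.18 - j0.06996 VA.
Step 8 — Real power: P = Re(S) = 68.18 W.
Step 9 — Reactive power: Q = Im(S) = -0.06996 VAR.
Step 10 — Apparent power: |S| = 68.18 VA.
Step 11 — Power factor: PF = P/|S| = 1 (leading).

(a) P = 68.18 W  (b) Q = -0.06996 VAR  (c) S = 68.18 VA  (d) PF = 1 (leading)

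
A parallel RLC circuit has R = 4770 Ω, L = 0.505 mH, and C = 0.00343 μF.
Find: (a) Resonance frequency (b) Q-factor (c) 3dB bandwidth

Step 1 — Resonance: ω₀ = 1/√(LC) = 1/√(0.000505·3.43e-09) = 7.598e+05 rad/s.
Step 2 — f₀ = ω₀/(2π) = 1.209e+05 Hz.
Step 3 — Parallel Q: Q = R/(ω₀L) = 4770/(7.598e+05·0.000505) = 12.43.
Step 4 — Bandwidth: Δω = ω₀/Q = 6.112e+04 rad/s; BW = Δω/(2π) = 9728 Hz.

(a) f₀ = 1.209e+05 Hz  (b) Q = 12.43  (c) BW = 9728 Hz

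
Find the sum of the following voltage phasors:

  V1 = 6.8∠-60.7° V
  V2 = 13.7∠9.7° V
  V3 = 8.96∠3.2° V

Step 1 — Convert each phasor to rectangular form:
  V1 = 6.8·(cos(-60.7°) + j·sin(-60.7°)) = 3.328 - j5.93 V
  V2 = 13.7·(cos(9.7°) + j·sin(9.7°)) = 13.5 + j2.308 V
  V3 = 8.96·(cos(3.2°) + j·sin(3.2°)) = 8.946 + j0.5002 V
Step 2 — Sum components: V_total = 25.78 - j3.122 V.
Step 3 — Convert to polar: |V_total| = 25.97 V, ∠V_total = -6.9°.

V_total = 25.97∠-6.9° V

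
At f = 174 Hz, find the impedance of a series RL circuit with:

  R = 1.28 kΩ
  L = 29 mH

Step 1 — Angular frequency: ω = 2π·f = 2π·174 = 1093 rad/s.
Step 2 — Component impedances:
  R: Z = R = 1280 Ω
  L: Z = jωL = j·1093·0.029 = 0 + j31.7 Ω
Step 3 — Series combination: Z_total = R + L = 1280 + j31.7 Ω = 1280∠1.4° Ω.

Z = 1280 + j31.7 Ω = 1280∠1.4° Ω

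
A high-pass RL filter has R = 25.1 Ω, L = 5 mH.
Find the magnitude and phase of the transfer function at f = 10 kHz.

Step 1 — Angular frequency: ω = 2π·1e+04 = 6.283e+04 rad/s.
Step 2 — Transfer function: H(jω) = jωL/(R + jωL).
Step 3 — Numerator jωL = j·314.2; denominator R + jωL = 25.1 + j314.2.
Step 4 — H = 0.9937 + j0.07939.
Step 5 — Magnitude: |H| = 0.9968 (-0.0 dB); phase: φ = 4.6°.

|H| = 0.9968 (-0.0 dB), φ = 4.6°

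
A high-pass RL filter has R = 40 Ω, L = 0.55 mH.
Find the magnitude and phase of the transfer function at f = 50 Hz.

Step 1 — Angular frequency: ω = 2π·50 = 314.2 rad/s.
Step 2 — Transfer function: H(jω) = jωL/(R + jωL).
Step 3 — Numerator jωL = j·0.1728; denominator R + jωL = 40 + j0.1728.
Step 4 — H = 1.866e-05 + j0.00432.
Step 5 — Magnitude: |H| = 0.00432 (-47.3 dB); phase: φ = 89.8°.

|H| = 0.00432 (-47.3 dB), φ = 89.8°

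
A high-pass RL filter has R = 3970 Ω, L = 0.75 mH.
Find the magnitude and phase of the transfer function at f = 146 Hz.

Step 1 — Angular frequency: ω = 2π·146 = 917.3 rad/s.
Step 2 — Transfer function: H(jω) = jωL/(R + jωL).
Step 3 — Numerator jωL = j·0.688; denominator R + jωL = 3970 + j0.688.
Step 4 — H = 3.003e-08 + j0.0001733.
Step 5 — Magnitude: |H| = 0.0001733 (-75.2 dB); phase: φ = 90.0°.

|H| = 0.0001733 (-75.2 dB), φ = 90.0°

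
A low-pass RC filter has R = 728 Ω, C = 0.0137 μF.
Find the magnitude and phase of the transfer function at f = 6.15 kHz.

Step 1 — Angular frequency: ω = 2π·6150 = 3.864e+04 rad/s.
Step 2 — Transfer function: H(jω) = 1/(1 + jωRC).
Step 3 — Denominator: 1 + jωRC = 1 + j·3.864e+04·728·1.37e-08 = 1 + j0.3854.
Step 4 — H = 0.8707 - j0.3356.
Step 5 — Magnitude: |H| = 0.9331 (-0.6 dB); phase: φ = -21.1°.

|H| = 0.9331 (-0.6 dB), φ = -21.1°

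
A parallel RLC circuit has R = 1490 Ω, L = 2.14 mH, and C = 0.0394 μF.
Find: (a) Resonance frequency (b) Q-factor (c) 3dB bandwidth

Step 1 — Resonance: ω₀ = 1/√(LC) = 1/√(0.00214·3.94e-08) = 1.089e+05 rad/s.
Step 2 — f₀ = ω₀/(2π) = 1.733e+04 Hz.
Step 3 — Parallel Q: Q = R/(ω₀L) = 1490/(1.089e+05·0.00214) = 6.393.
Step 4 — Bandwidth: Δω = ω₀/Q = 1.703e+04 rad/s; BW = Δω/(2π) = 2711 Hz.

(a) f₀ = 1.733e+04 Hz  (b) Q = 6.393  (c) BW = 2711 Hz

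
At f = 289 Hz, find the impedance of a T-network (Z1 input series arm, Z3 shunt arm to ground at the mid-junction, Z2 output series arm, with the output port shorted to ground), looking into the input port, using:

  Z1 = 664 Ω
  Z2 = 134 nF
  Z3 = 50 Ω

Step 1 — Angular frequency: ω = 2π·f = 2π·289 = 1816 rad/s.
Step 2 — Component impedances:
  Z1: Z = R = 664 Ω
  Z2: Z = 1/(jωC) = -j/(ω·C) = 0 - j4110 Ω
  Z3: Z = R = 50 Ω
Step 3 — With the output port shorted to ground, the output series arm Z2 runs from the junction to ground; the shunt arm Z3 also runs from the junction to ground. They appear in parallel: Z3 || Z2 = 49.99 - j0.6082 Ω.
Step 4 — Series with input arm Z1: Z_in = Z1 + (Z3 || Z2) = 714 - j0.6082 Ω = 714∠-0.0° Ω.

Z = 714 - j0.6082 Ω = 714∠-0.0° Ω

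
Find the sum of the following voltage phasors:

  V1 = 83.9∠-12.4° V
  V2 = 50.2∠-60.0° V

Step 1 — Convert each phasor to rectangular form:
  V1 = 83.9·(cos(-12.4°) + j·sin(-12.4°)) = 81.94 - j18.02 V
  V2 = 50.2·(cos(-60.0°) + j·sin(-60.0°)) = 25.1 - j43.47 V
Step 2 — Sum components: V_total = 107 - j61.49 V.
Step 3 — Convert to polar: |V_total| = 123.4 V, ∠V_total = -29.9°.

V_total = 123.4∠-29.9° V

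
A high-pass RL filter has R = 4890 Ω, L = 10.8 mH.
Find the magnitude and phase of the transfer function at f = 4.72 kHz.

Step 1 — Angular frequency: ω = 2π·4720 = 2.966e+04 rad/s.
Step 2 — Transfer function: H(jω) = jωL/(R + jωL).
Step 3 — Numerator jωL = j·320.3; denominator R + jωL = 4890 + j320.3.
Step 4 — H = 0.004272 + j0.06522.
Step 5 — Magnitude: |H| = 0.06536 (-23.7 dB); phase: φ = 86.3°.

|H| = 0.06536 (-23.7 dB), φ = 86.3°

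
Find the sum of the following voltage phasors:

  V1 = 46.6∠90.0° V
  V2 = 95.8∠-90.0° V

Step 1 — Convert each phasor to rectangular form:
  V1 = 46.6·(cos(90.0°) + j·sin(90.0°)) = 0 + j46.6 V
  V2 = 95.8·(cos(-90.0°) + j·sin(-90.0°)) = 0 - j95.8 V
Step 2 — Sum components: V_total = 0 - j49.2 V.
Step 3 — Convert to polar: |V_total| = 49.2 V, ∠V_total = -90.0°.

V_total = 49.2∠-90.0° V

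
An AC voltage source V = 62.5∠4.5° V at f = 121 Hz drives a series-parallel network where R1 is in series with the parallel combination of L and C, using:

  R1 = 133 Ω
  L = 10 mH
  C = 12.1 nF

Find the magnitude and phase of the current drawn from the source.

Step 1 — Angular frequency: ω = 2π·f = 2π·121 = 760.3 rad/s.
Step 2 — Component impedances:
  R1: Z = R = 133 Ω
  L: Z = jωL = j·760.3·0.01 = 0 + j7.603 Ω
  C: Z = 1/(jωC) = -j/(ω·C) = 0 - j1.087e+05 Ω
Step 3 — Parallel branch: L || C = 1/(1/L + 1/C) = 0 + j7.603 Ω.
Step 4 — Series with R1: Z_total = R1 + (L || C) = 133 + j7.603 Ω = 133.2∠3.3° Ω.
Step 5 — Source phasor: V = 62.5∠4.5° V = 62.31 + j4.904 V.
Step 6 — Ohm's law: I = V / Z_total = (62.31 + j4.904) / (133 + j7.603) = 0.4691 + j0.01006 A.
Step 7 — Convert to polar: |I| = 0.4692 A, ∠I = 1.2°.

I = 0.4692∠1.2° A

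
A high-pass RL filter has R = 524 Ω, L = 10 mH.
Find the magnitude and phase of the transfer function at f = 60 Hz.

Step 1 — Angular frequency: ω = 2π·60 = 377 rad/s.
Step 2 — Transfer function: H(jω) = jωL/(R + jωL).
Step 3 — Numerator jωL = j·3.77; denominator R + jωL = 524 + j3.77.
Step 4 — H = 5.176e-05 + j0.007194.
Step 5 — Magnitude: |H| = 0.007194 (-42.9 dB); phase: φ = 89.6°.

|H| = 0.007194 (-42.9 dB), φ = 89.6°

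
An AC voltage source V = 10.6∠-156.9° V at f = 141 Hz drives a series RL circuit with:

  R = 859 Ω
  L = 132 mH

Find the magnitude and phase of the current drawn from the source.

Step 1 — Angular frequency: ω = 2π·f = 2π·141 = 885.9 rad/s.
Step 2 — Component impedances:
  R: Z = R = 859 Ω
  L: Z = jωL = j·885.9·0.132 = 0 + j116.9 Ω
Step 3 — Series combination: Z_total = R + L = 859 + j116.9 Ω = 866.9∠7.8° Ω.
Step 4 — Source phasor: V = 10.6∠-156.9° V = -9.75 - j4.159 V.
Step 5 — Ohm's law: I = V / Z_total = (-9.75 - j4.159) / (859 + j116.9) = -0.01179 - j0.003236 A.
Step 6 — Convert to polar: |I| = 0.01223 A, ∠I = -164.7°.

I = 0.01223∠-164.7° A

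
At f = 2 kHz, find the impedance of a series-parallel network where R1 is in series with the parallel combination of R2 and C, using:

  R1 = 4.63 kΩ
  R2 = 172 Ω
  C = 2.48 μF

Step 1 — Angular frequency: ω = 2π·f = 2π·2000 = 1.257e+04 rad/s.
Step 2 — Component impedances:
  R1: Z = R = 4630 Ω
  R2: Z = R = 172 Ω
  C: Z = 1/(jωC) = -j/(ω·C) = 0 - j32.09 Ω
Step 3 — Parallel branch: R2 || C = 1/(1/R2 + 1/C) = 5.785 - j31.01 Ω.
Step 4 — Series with R1: Z_total = R1 + (R2 || C) = 4636 - j31.01 Ω = 4636∠-0.4° Ω.

Z = 4636 - j31.01 Ω = 4636∠-0.4° Ω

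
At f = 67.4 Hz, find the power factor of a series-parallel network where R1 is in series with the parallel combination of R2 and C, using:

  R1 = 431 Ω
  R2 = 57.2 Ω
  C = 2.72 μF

Step 1 — Angular frequency: ω = 2π·f = 2π·67.4 = 423.5 rad/s.
Step 2 — Component impedances:
  R1: Z = R = 431 Ω
  R2: Z = R = 57.2 Ω
  C: Z = 1/(jωC) = -j/(ω·C) = 0 - j868.1 Ω
Step 3 — Parallel branch: R2 || C = 1/(1/R2 + 1/C) = 56.95 - j3.752 Ω.
Step 4 — Series with R1: Z_total = R1 + (R2 || C) = 488 - j3.752 Ω = 488∠-0.4° Ω.
Step 5 — Power factor: PF = cos(φ) = Re(Z)/|Z| = 488/488 = 1.
Step 6 — Type: Im(Z) = -3.752 ⇒ leading (phase φ = -0.4°).

PF = 1 (leading, φ = -0.4°)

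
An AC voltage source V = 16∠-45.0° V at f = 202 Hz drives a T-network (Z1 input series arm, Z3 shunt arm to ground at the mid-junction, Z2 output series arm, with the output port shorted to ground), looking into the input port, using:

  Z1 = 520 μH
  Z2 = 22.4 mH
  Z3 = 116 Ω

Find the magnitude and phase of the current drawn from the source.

Step 1 — Angular frequency: ω = 2π·f = 2π·202 = 1269 rad/s.
Step 2 — Component impedances:
  Z1: Z = jωL = j·1269·0.00052 = 0 + j0.66 Ω
  Z2: Z = jωL = j·1269·0.0224 = 0 + j28.43 Ω
  Z3: Z = R = 116 Ω
Step 3 — With the output port shorted to ground, the output series arm Z2 runs from the junction to ground; the shunt arm Z3 also runs from the junction to ground. They appear in parallel: Z3 || Z2 = 6.573 + j26.82 Ω.
Step 4 — Series with input arm Z1: Z_in = Z1 + (Z3 || Z2) = 6.573 + j27.48 Ω = 28.25∠76.5° Ω.
Step 5 — Source phasor: V = 16∠-45.0° V = 11.31 - j11.31 V.
Step 6 — Ohm's law: I = V / Z_total = (11.31 - j11.31) / (6.573 + j27.48) = -0.2963 - j0.4826 A.
Step 7 — Convert to polar: |I| = 0.5663 A, ∠I = -121.5°.

I = 0.5663∠-121.5° A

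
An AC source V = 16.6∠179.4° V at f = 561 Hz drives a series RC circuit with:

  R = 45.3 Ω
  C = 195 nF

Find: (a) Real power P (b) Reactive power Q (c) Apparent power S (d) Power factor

Step 1 — Angular frequency: ω = 2π·f = 2π·561 = 3525 rad/s.
Step 2 — Component impedances:
  R: Z = R = 45.3 Ω
  C: Z = 1/(jωC) = -j/(ω·C) = 0 - j1455 Ω
Step 3 — Series combination: Z_total = R + C = 45.3 - j1455 Ω = 1456∠-88.2° Ω.
Step 4 — Source phasor: V = 16.6∠179.4° V = -16.6 + j0.1738 V.
Step 5 — Current: I = V / Z = -0.0004743 - j0.01139 A = 0.0114∠-92.4° A.
Step 6 — Complex power: S = V·I* = 0.005892 - j0.1892 VA.
Step 7 — Real power: P = Re(S) = 0.005892 W.
Step 8 — Reactive power: Q = Im(S) = -0.1892 VAR.
Step 9 — Apparent power: |S| = 0.1893 VA.
Step 10 — Power factor: PF = P/|S| = 0.03112 (leading).

(a) P = 0.005892 W  (b) Q = -0.1892 VAR  (c) S = 0.1893 VA  (d) PF = 0.03112 (leading)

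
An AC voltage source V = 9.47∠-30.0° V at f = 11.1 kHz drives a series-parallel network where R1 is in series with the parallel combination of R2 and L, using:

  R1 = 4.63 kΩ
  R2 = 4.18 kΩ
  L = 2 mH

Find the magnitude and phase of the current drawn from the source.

Step 1 — Angular frequency: ω = 2π·f = 2π·1.11e+04 = 6.974e+04 rad/s.
Step 2 — Component impedances:
  R1: Z = R = 4630 Ω
  R2: Z = R = 4180 Ω
  L: Z = jωL = j·6.974e+04·0.002 = 0 + j139.5 Ω
Step 3 — Parallel branch: R2 || L = 1/(1/R2 + 1/L) = 4.649 + j139.3 Ω.
Step 4 — Series with R1: Z_total = R1 + (R2 || L) = 4635 + j139.3 Ω = 4637∠1.7° Ω.
Step 5 — Source phasor: V = 9.47∠-30.0° V = 8.201 - j4.735 V.
Step 6 — Ohm's law: I = V / Z_total = (8.201 - j4.735) / (4635 + j139.3) = 0.001737 - j0.001074 A.
Step 7 — Convert to polar: |I| = 0.002042 A, ∠I = -31.7°.

I = 0.002042∠-31.7° A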